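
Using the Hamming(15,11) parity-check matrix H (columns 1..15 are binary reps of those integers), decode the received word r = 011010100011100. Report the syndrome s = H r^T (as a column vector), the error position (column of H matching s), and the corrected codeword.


s = (1, 0, 0, 1)^T, error position = 9, corrected codeword c = 011010101011100

Compute s = H r^T mod 2 one row at a time:
  s_1 = 0 + 0 + 0 + 1 + 1 + 1 + 0 + 0 = 3 ≡ 1 (mod 2).
  s_2 = 0 + 1 + 0 + 1 + 1 + 1 + 0 + 0 = 4 ≡ 0 (mod 2).
  s_3 = 1 + 1 + 0 + 1 + 0 + 1 + 0 + 0 = 4 ≡ 0 (mod 2).
  s_4 = 0 + 1 + 1 + 1 + 0 + 1 + 1 + 0 = 5 ≡ 1 (mod 2).
s = (1, 0, 0, 1)^T — this equals column 9 of H (binary 1001), so error is at position 9.
Correct: flip bit 9 of r = 011010100011100 to get c = 011010101011100.


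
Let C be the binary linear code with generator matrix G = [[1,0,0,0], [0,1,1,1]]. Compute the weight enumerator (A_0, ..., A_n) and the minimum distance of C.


Weight distribution: A_0 = 1, A_1 = 1, A_3 = 1, A_4 = 1. Minimum distance d = 1.

Enumerate all 2^2 = 4 messages m ∈ F_2^2.
For each, compute codeword c = mG in F_2^4, then tally its weight.
  m = 00 → c = 0000, weight = 0.
  m = 10 → c = 1000, weight = 1.
  m = 01 → c = 0111, weight = 3.
  m = 11 → c = 1111, weight = 4.
Tally weights:
  weight 0: 1 codewords.
  weight 1: 1 codewords.
  weight 3: 1 codewords.
  weight 4: 1 codewords.
Minimum distance d = smallest w > 0 with A_w > 0 = 1.
Sanity: Σ A_w = 4 = 2^2 = 4 ✓.


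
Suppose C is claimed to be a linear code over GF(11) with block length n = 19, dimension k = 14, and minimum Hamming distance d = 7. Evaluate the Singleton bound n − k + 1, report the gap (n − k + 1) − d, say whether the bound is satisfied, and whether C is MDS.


Singleton RHS = n − k + 1 = 6, slack = -1, bound violated (no such code; not MDS).

Singleton bound: d ≤ n − k + 1.
Here n = 19, k = 14, so n − k + 1 = 6.
Given d = 7, check d ≤ 6: NO.
Slack = (n − k + 1) − d = -1.
The slack is negative: d = 7 exceeds n − k + 1 = 6 by 1, so the Singleton bound is violated and no linear [19, 14, 7]_11 code can exist. In particular it is not MDS (MDS requires d = n − k + 1 exactly).
Description: the claimed parameters are [19, 14, 7]_11; such a code would be impossible (violates the Singleton bound).


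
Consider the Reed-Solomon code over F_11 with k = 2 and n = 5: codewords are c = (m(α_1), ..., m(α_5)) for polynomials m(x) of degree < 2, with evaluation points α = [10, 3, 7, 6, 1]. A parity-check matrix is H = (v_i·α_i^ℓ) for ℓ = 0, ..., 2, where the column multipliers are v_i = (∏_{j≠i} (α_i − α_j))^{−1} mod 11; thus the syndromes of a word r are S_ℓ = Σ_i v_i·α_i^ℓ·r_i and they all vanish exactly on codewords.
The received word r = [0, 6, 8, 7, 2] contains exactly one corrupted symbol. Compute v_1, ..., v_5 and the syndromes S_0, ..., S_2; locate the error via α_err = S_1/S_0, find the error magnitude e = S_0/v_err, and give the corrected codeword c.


S = (3, 9, 5), error at position 2, error magnitude e = 2, c = [0, 4, 8, 7, 2].

Step 1: column multipliers v_i = (∏_{j≠i}(α_i − α_j))^{−1} mod 11.
  i = 1 (α = 10): (10−3)(10−7)(10−6)(10−1) = 7·3·4·9 = 756 ≡ 8, so v_1 = 8^{−1} = 7 (mod 11).
  i = 2 (α = 3): (3−10)(3−7)(3−6)(3−1) = (−7)·(−4)·(−3)·2 = −168 ≡ 8, so v_2 = 8^{−1} = 7 (mod 11).
  i = 3 (α = 7): (7−10)(7−3)(7−6)(7−1) = (−3)·4·1·6 = −72 ≡ 5, so v_3 = 5^{−1} = 9 (mod 11).
  i = 4 (α = 6): (6−10)(6−3)(6−7)(6−1) = (−4)·3·(−1)·5 = 60 ≡ 5, so v_4 = 5^{−1} = 9 (mod 11).
  i = 5 (α = 1): (1−10)(1−3)(1−7)(1−6) = (−9)·(−2)·(−6)·(−5) = 540 ≡ 1, so v_5 = 1^{−1} = 1 (mod 11).
  v = [7, 7, 9, 9, 1].
Step 2: syndromes of r = [0, 6, 8, 7, 2] (all sums mod 11).
  S_0 = Σ v_i r_i = 7·0 + 7·6 + 9·8 + 9·7 + 1·2 = 179 ≡ 3.
  S_1 = Σ v_i α_i r_i = 7·10·0 + 7·3·6 + 9·7·8 + 9·6·7 + 1·1·2 = 1010 ≡ 9.
  α_i^2 mod 11 = [1, 9, 5, 3, 1].
  S_2 = Σ v_i α_i^2 r_i = 7·1·0 + 7·9·6 + 9·5·8 + 9·3·7 + 1·1·2 = 929 ≡ 5.
  S = (3, 9, 5) ≠ 0, so r is not a codeword (an error is present).
Step 3: locate the error. For a single error e at position i, S_ℓ = v_i·e·α_i^ℓ, so α_err = S_1/S_0.
  S_0^{−1} = 3^{−1} = 4 (mod 11), so α_err = 9·4 = 36 ≡ 3 = α_2. Error position i = 2.
  Consistency check: S_2/S_1 = 5·5 = 25 ≡ 3 = α_err ✓ (single-error assumption holds).
Step 4: error magnitude e = S_0/v_2 = S_0·∏_{j≠2}(α_2 − α_j) = 3·8 = 24 ≡ 2 (mod 11).
Step 5: correct position 2: c_2 = r_2 − e = 6 − 2 ≡ 4 (mod 11). Hence c = [0, 4, 8, 7, 2].
  Check: interpolating c through the α_i gives m(x) = 1 + 1·x (degree < 2) with m(α_i) = c_i for every i, so c is indeed a codeword.


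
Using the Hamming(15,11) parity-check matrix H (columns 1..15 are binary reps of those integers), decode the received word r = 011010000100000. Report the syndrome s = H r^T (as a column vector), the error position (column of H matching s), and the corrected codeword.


s = (1, 1, 1, 0)^T, error position = 14, corrected codeword c = 011010000100010

Compute s = H r^T mod 2 one row at a time:
  s_1 = 0 + 0 + 1 + 0 + 0 + 0 + 0 + 0 = 1 ≡ 1 (mod 2).
  s_2 = 0 + 1 + 0 + 0 + 0 + 0 + 0 + 0 = 1 ≡ 1 (mod 2).
  s_3 = 1 + 1 + 0 + 0 + 1 + 0 + 0 + 0 = 3 ≡ 1 (mod 2).
  s_4 = 0 + 1 + 1 + 0 + 0 + 0 + 0 + 0 = 2 ≡ 0 (mod 2).
s = (1, 1, 1, 0)^T — this equals column 14 of H (binary 1110), so error is at position 14.
Correct: flip bit 14 of r = 011010000100000 to get c = 011010000100010.


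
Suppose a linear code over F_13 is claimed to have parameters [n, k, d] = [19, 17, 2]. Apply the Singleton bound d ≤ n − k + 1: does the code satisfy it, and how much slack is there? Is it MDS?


Singleton RHS = n − k + 1 = 3, slack = 1, bound satisfied, not MDS.

Singleton bound: d ≤ n − k + 1.
Here n = 19, k = 17, so n − k + 1 = 3.
Given d = 2, check d ≤ 3: YES.
Slack = (n − k + 1) − d = 1.
The code is NOT MDS (slack = 1 > 0).
Description: the claimed parameters are [19, 17, 2]_13; such a code would be non-MDS.


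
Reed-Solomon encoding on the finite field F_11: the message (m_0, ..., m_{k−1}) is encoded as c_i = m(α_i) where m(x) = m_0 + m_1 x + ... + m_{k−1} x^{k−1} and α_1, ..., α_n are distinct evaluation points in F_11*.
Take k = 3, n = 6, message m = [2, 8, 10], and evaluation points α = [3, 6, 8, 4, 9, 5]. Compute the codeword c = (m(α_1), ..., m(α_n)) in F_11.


c = [6, 3, 2, 7, 4, 6]

Message polynomial: m(x) = 2 + 8·x + 10·x^2 (mod 11).
For each evaluation point α_i, compute m(α_i) mod 11:
  α_1 = 3: Horner steps 10 → 5 → 6, so m(3) = 6.
  α_2 = 6: Horner steps 10 → 2 → 3, so m(6) = 3.
  α_3 = 8: Horner steps 10 → 0 → 2, so m(8) = 2.
  α_4 = 4: Horner steps 10 → 4 → 7, so m(4) = 7.
  α_5 = 9: Horner steps 10 → 10 → 4, so m(9) = 4.
  α_6 = 5: Horner steps 10 → 3 → 6, so m(5) = 6.
Codeword c = [6, 3, 2, 7, 4, 6] ∈ F_11^6.


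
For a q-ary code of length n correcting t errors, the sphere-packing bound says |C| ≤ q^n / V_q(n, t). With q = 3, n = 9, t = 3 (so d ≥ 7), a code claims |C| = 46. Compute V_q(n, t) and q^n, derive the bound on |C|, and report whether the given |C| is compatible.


V_q(n, t) = 835, q^n = 19683, Hamming bound = 23, |C| = 46 > bound (violated).

Step 1: Compute V_q(n, t) = Σ_{j=0}^3 C(n, j) (q−1)^j.
  j = 0: C(9,0)·(2)^0 = 1·1 = 1.
  j = 1: C(9,1)·(2)^1 = 9·2 = 18.
  j = 2: C(9,2)·(2)^2 = 36·4 = 144.
  j = 3: C(9,3)·(2)^3 = 84·8 = 672.
  V_q(n, t) = 1 + 18 + 144 + 672 = 835.
Step 2: q^n = 3^9 = 19683.
Step 3: Hamming bound ⌊q^n / V_q(n,t)⌋ = ⌊19683/835⌋ = 23.
Step 4: Compare |C| = 46 to 23: violated.
The claimed |C| lies above the Hamming bound, so no 3-ary code of length 9 with d ≥ 7 can have 46 codewords.


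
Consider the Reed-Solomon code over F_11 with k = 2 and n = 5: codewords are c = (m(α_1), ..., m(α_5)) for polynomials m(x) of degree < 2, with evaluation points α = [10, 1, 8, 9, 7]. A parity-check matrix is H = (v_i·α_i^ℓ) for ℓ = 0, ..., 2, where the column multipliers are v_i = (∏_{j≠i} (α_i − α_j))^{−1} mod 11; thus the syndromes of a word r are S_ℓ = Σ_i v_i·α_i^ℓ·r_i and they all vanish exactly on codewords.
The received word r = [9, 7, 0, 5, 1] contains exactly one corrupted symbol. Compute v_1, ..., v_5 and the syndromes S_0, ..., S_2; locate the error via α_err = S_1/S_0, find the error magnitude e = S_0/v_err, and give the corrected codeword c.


S = (1, 9, 4), error at position 4, error magnitude e = 6, c = [9, 7, 0, 10, 1].

Step 1: column multipliers v_i = (∏_{j≠i}(α_i − α_j))^{−1} mod 11.
  i = 1 (α = 10): (10−1)(10−8)(10−9)(10−7) = 9·2·1·3 = 54 ≡ 10, so v_1 = 10^{−1} = 10 (mod 11).
  i = 2 (α = 1): (1−10)(1−8)(1−9)(1−7) = (−9)·(−7)·(−8)·(−6) = 3024 ≡ 10, so v_2 = 10^{−1} = 10 (mod 11).
  i = 3 (α = 8): (8−10)(8−1)(8−9)(8−7) = (−2)·7·(−1)·1 = 14 ≡ 3, so v_3 = 3^{−1} = 4 (mod 11).
  i = 4 (α = 9): (9−10)(9−1)(9−8)(9−7) = (−1)·8·1·2 = −16 ≡ 6, so v_4 = 6^{−1} = 2 (mod 11).
  i = 5 (α = 7): (7−10)(7−1)(7−8)(7−9) = (−3)·6·(−1)·(−2) = −36 ≡ 8, so v_5 = 8^{−1} = 7 (mod 11).
  v = [10, 10, 4, 2, 7].
Step 2: syndromes of r = [9, 7, 0, 5, 1] (all sums mod 11).
  S_0 = Σ v_i r_i = 10·9 + 10·7 + 4·0 + 2·5 + 7·1 = 177 ≡ 1.
  S_1 = Σ v_i α_i r_i = 10·10·9 + 10·1·7 + 4·8·0 + 2·9·5 + 7·7·1 = 1109 ≡ 9.
  α_i^2 mod 11 = [1, 1, 9, 4, 5].
  S_2 = Σ v_i α_i^2 r_i = 10·1·9 + 10·1·7 + 4·9·0 + 2·4·5 + 7·5·1 = 235 ≡ 4.
  S = (1, 9, 4) ≠ 0, so r is not a codeword (an error is present).
Step 3: locate the error. For a single error e at position i, S_ℓ = v_i·e·α_i^ℓ, so α_err = S_1/S_0.
  S_0^{−1} = 1^{−1} = 1 (mod 11), so α_err = 9·1 = 9 ≡ 9 = α_4. Error position i = 4.
  Consistency check: S_2/S_1 = 4·5 = 20 ≡ 9 = α_err ✓ (single-error assumption holds).
Step 4: error magnitude e = S_0/v_4 = S_0·∏_{j≠4}(α_4 − α_j) = 1·6 = 6 ≡ 6 (mod 11).
Step 5: correct position 4: c_4 = r_4 − e = 5 − 6 ≡ 10 (mod 11). Hence c = [9, 7, 0, 10, 1].
  Check: interpolating c through the α_i gives m(x) = 8 + 10·x (degree < 2) with m(α_i) = c_i for every i, so c is indeed a codeword.


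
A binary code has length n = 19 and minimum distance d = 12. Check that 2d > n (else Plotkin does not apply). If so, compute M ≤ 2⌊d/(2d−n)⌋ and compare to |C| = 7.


Plotkin bound M ≤ 4; given |C| = 7 > bound (violated).

Check applicability: 2d = 24, n = 19.
2d − n = 5 > 0, so Plotkin applies.
Compute d/(2d−n) = 12/5 ≈ 2.4000.
⌊d/(2d−n)⌋ = 2.
Plotkin bound: M ≤ 2·2 = 4.
Given |C| = 7, check: VIOLATED.
This |C| is above the Plotkin bound, so no binary code with n = 19, d = 12 and 7 codewords exists.


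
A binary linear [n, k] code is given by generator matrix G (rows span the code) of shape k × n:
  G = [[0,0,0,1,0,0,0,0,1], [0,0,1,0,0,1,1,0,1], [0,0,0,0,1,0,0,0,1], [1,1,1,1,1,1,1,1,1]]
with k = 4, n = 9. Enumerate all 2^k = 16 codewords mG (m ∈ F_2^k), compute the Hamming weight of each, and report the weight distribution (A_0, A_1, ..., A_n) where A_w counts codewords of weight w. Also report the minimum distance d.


Weight distribution: A_0 = 1, A_2 = 3, A_3 = 1, A_4 = 3, A_5 = 3, A_6 = 1, A_7 = 3, A_9 = 1. Minimum distance d = 2.

Enumerate all 2^4 = 16 messages m ∈ F_2^4.
For each, compute codeword c = mG in F_2^9, then tally its weight.
  m = 0000 → c = 000000000, weight = 0.
  m = 1000 → c = 000100001, weight = 2.
  m = 0100 → c = 001001101, weight = 4.
  m = 1100 → c = 001101100, weight = 4.
  m = 0010 → c = 000010001, weight = 2.
  m = 1010 → c = 000110000, weight = 2.
  m = 0110 → c = 001011100, weight = 4.
  m = 1110 → c = 001111101, weight = 6.
  m = 0001 → c = 111111111, weight = 9.
  m = 1001 → c = 111011110, weight = 7.
  m = 0101 → c = 110110010, weight = 5.
  m = 1101 → c = 110010011, weight = 5.
  m = 0011 → c = 111101110, weight = 7.
  m = 1011 → c = 111001111, weight = 7.
  m = 0111 → c = 110100011, weight = 5.
  m = 1111 → c = 110000010, weight = 3.
Tally weights:
  weight 0: 1 codewords.
  weight 2: 3 codewords.
  weight 3: 1 codewords.
  weight 4: 3 codewords.
  weight 5: 3 codewords.
  weight 6: 1 codewords.
  weight 7: 3 codewords.
  weight 9: 1 codewords.
Minimum distance d = smallest w > 0 with A_w > 0 = 2.
Sanity: Σ A_w = 16 = 2^4 = 16 ✓.


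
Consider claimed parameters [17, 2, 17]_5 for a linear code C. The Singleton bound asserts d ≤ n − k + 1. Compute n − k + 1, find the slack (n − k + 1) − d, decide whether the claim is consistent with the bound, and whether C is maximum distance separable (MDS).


Singleton RHS = n − k + 1 = 16, slack = -1, bound violated (no such code; not MDS).

Singleton bound: d ≤ n − k + 1.
Here n = 17, k = 2, so n − k + 1 = 16.
Given d = 17, check d ≤ 16: NO.
Slack = (n − k + 1) − d = -1.
The slack is negative: d = 17 exceeds n − k + 1 = 16 by 1, so the Singleton bound is violated and no linear [17, 2, 17]_5 code can exist. In particular it is not MDS (MDS requires d = n − k + 1 exactly).
Description: the claimed parameters are [17, 2, 17]_5; such a code would be impossible (violates the Singleton bound).


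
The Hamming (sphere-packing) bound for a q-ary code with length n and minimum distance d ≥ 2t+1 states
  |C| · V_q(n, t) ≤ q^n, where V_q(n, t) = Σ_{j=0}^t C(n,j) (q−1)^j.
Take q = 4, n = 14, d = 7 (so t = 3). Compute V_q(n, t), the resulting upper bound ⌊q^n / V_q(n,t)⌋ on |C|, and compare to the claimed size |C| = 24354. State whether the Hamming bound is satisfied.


V_q(n, t) = 10690, q^n = 268435456, Hamming bound = 25110, |C| = 24354 ≤ bound (satisfied).

Step 1: Compute V_q(n, t) = Σ_{j=0}^3 C(n, j) (q−1)^j.
  j = 0: C(14,0)·(3)^0 = 1·1 = 1.
  j = 1: C(14,1)·(3)^1 = 14·3 = 42.
  j = 2: C(14,2)·(3)^2 = 91·9 = 819.
  j = 3: C(14,3)·(3)^3 = 364·27 = 9828.
  V_q(n, t) = 1 + 42 + 819 + 9828 = 10690.
Step 2: q^n = 4^14 = 268435456.
Step 3: Hamming bound ⌊q^n / V_q(n,t)⌋ = ⌊268435456/10690⌋ = 25110.
Step 4: Compare |C| = 24354 to 25110: satisfied.
The claimed |C| lies below the Hamming bound.


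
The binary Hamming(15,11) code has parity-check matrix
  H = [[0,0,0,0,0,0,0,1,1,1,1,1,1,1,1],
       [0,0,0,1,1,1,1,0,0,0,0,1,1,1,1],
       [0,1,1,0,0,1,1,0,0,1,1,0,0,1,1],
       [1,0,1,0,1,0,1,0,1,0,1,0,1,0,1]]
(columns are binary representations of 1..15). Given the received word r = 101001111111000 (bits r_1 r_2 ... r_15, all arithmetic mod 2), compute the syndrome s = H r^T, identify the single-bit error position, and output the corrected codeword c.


s = (1, 1, 1, 1)^T, error position = 15, corrected codeword c = 101001111111001

Compute s = H r^T mod 2 one row at a time:
  s_1 = 1 + 1 + 1 + 1 + 1 + 0 + 0 + 0 = 5 ≡ 1 (mod 2).
  s_2 = 0 + 0 + 1 + 1 + 1 + 0 + 0 + 0 = 3 ≡ 1 (mod 2).
  s_3 = 0 + 1 + 1 + 1 + 1 + 1 + 0 + 0 = 5 ≡ 1 (mod 2).
  s_4 = 1 + 1 + 0 + 1 + 1 + 1 + 0 + 0 = 5 ≡ 1 (mod 2).
s = (1, 1, 1, 1)^T — this equals column 15 of H (binary 1111), so error is at position 15.
Correct: flip bit 15 of r = 101001111111000 to get c = 101001111111001.


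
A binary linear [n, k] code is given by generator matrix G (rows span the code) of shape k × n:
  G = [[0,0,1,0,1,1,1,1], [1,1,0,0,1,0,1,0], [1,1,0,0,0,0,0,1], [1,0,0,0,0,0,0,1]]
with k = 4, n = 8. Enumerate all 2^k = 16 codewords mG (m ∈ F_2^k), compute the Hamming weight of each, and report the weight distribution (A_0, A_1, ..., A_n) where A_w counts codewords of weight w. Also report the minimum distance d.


Weight distribution: A_0 = 1, A_1 = 1, A_2 = 2, A_3 = 4, A_4 = 3, A_5 = 3, A_6 = 2. Minimum distance d = 1.

Enumerate all 2^4 = 16 messages m ∈ F_2^4.
For each, compute codeword c = mG in F_2^8, then tally its weight.
  m = 0000 → c = 00000000, weight = 0.
  m = 1000 → c = 00101111, weight = 5.
  m = 0100 → c = 11001010, weight = 4.
  m = 1100 → c = 11100101, weight = 5.
  m = 0010 → c = 11000001, weight = 3.
  m = 1010 → c = 11101110, weight = 6.
  m = 0110 → c = 00001011, weight = 3.
  m = 1110 → c = 00100100, weight = 2.
  m = 0001 → c = 10000001, weight = 2.
  m = 1001 → c = 10101110, weight = 5.
  m = 0101 → c = 01001011, weight = 4.
  m = 1101 → c = 01100100, weight = 3.
  m = 0011 → c = 01000000, weight = 1.
  m = 1011 → c = 01101111, weight = 6.
  m = 0111 → c = 10001010, weight = 3.
  m = 1111 → c = 10100101, weight = 4.
Tally weights:
  weight 0: 1 codewords.
  weight 1: 1 codewords.
  weight 2: 2 codewords.
  weight 3: 4 codewords.
  weight 4: 3 codewords.
  weight 5: 3 codewords.
  weight 6: 2 codewords.
Minimum distance d = smallest w > 0 with A_w > 0 = 1.
Sanity: Σ A_w = 16 = 2^4 = 16 ✓.


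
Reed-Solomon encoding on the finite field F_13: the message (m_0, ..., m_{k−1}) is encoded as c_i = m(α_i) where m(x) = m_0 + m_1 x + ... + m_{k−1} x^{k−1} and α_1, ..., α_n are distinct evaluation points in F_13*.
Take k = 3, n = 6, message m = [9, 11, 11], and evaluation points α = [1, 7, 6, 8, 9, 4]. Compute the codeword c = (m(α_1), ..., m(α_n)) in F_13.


c = [5, 1, 3, 8, 11, 8]

Message polynomial: m(x) = 9 + 11·x + 11·x^2 (mod 13).
For each evaluation point α_i, compute m(α_i) mod 13:
  α_1 = 1: Horner steps 11 → 9 → 5, so m(1) = 5.
  α_2 = 7: Horner steps 11 → 10 → 1, so m(7) = 1.
  α_3 = 6: Horner steps 11 → 12 → 3, so m(6) = 3.
  α_4 = 8: Horner steps 11 → 8 → 8, so m(8) = 8.
  α_5 = 9: Horner steps 11 → 6 → 11, so m(9) = 11.
  α_6 = 4: Horner steps 11 → 3 → 8, so m(4) = 8.
Codeword c = [5, 1, 3, 8, 11, 8] ∈ F_13^6.


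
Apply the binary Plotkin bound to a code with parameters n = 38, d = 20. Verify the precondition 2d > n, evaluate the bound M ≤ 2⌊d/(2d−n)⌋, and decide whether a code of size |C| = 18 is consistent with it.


Plotkin bound M ≤ 20; given |C| = 18 ≤ bound (satisfied).

Check applicability: 2d = 40, n = 38.
2d − n = 2 > 0, so Plotkin applies.
Compute d/(2d−n) = 20/2 ≈ 10.0000.
⌊d/(2d−n)⌋ = 10.
Plotkin bound: M ≤ 2·10 = 20.
Given |C| = 18, check: satisfied.
This |C| is below the Plotkin bound.


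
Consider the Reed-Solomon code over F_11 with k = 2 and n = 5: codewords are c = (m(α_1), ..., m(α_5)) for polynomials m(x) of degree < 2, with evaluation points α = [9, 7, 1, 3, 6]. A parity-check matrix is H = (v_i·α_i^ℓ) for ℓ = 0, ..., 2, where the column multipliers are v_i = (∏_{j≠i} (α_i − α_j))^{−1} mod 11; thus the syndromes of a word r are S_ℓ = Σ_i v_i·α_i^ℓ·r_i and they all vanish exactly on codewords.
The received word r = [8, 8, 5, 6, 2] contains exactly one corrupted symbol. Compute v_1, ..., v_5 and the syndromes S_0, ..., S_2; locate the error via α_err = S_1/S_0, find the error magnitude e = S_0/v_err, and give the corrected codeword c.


S = (5, 1, 9), error at position 1, error magnitude e = 10, c = [9, 8, 5, 6, 2].

Step 1: column multipliers v_i = (∏_{j≠i}(α_i − α_j))^{−1} mod 11.
  i = 1 (α = 9): (9−7)(9−1)(9−3)(9−6) = 2·8·6·3 = 288 ≡ 2, so v_1 = 2^{−1} = 6 (mod 11).
  i = 2 (α = 7): (7−9)(7−1)(7−3)(7−6) = (−2)·6·4·1 = −48 ≡ 7, so v_2 = 7^{−1} = 8 (mod 11).
  i = 3 (α = 1): (1−9)(1−7)(1−3)(1−6) = (−8)·(−6)·(−2)·(−5) = 480 ≡ 7, so v_3 = 7^{−1} = 8 (mod 11).
  i = 4 (α = 3): (3−9)(3−7)(3−1)(3−6) = (−6)·(−4)·2·(−3) = −144 ≡ 10, so v_4 = 10^{−1} = 10 (mod 11).
  i = 5 (α = 6): (6−9)(6−7)(6−1)(6−3) = (−3)·(−1)·5·3 = 45 ≡ 1, so v_5 = 1^{−1} = 1 (mod 11).
  v = [6, 8, 8, 10, 1].
Step 2: syndromes of r = [8, 8, 5, 6, 2] (all sums mod 11).
  S_0 = Σ v_i r_i = 6·8 + 8·8 + 8·5 + 10·6 + 1·2 = 214 ≡ 5.
  S_1 = Σ v_i α_i r_i = 6·9·8 + 8·7·8 + 8·1·5 + 10·3·6 + 1·6·2 = 1112 ≡ 1.
  α_i^2 mod 11 = [4, 5, 1, 9, 3].
  S_2 = Σ v_i α_i^2 r_i = 6·4·8 + 8·5·8 + 8·1·5 + 10·9·6 + 1·3·2 = 1098 ≡ 9.
  S = (5, 1, 9) ≠ 0, so r is not a codeword (an error is present).
Step 3: locate the error. For a single error e at position i, S_ℓ = v_i·e·α_i^ℓ, so α_err = S_1/S_0.
  S_0^{−1} = 5^{−1} = 9 (mod 11), so α_err = 1·9 = 9 ≡ 9 = α_1. Error position i = 1.
  Consistency check: S_2/S_1 = 9·1 = 9 ≡ 9 = α_err ✓ (single-error assumption holds).
Step 4: error magnitude e = S_0/v_1 = S_0·∏_{j≠1}(α_1 − α_j) = 5·2 = 10 ≡ 10 (mod 11).
Step 5: correct position 1: c_1 = r_1 − e = 8 − 10 ≡ 9 (mod 11). Hence c = [9, 8, 5, 6, 2].
  Check: interpolating c through the α_i gives m(x) = 10 + 6·x (degree < 2) with m(α_i) = c_i for every i, so c is indeed a codeword.


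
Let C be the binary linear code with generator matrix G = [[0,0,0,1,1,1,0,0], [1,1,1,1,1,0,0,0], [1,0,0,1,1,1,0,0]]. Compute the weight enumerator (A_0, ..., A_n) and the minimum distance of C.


Weight distribution: A_0 = 1, A_1 = 1, A_3 = 2, A_4 = 3, A_5 = 1. Minimum distance d = 1.

Enumerate all 2^3 = 8 messages m ∈ F_2^3.
For each, compute codeword c = mG in F_2^8, then tally its weight.
  m = 000 → c = 00000000, weight = 0.
  m = 100 → c = 00011100, weight = 3.
  m = 010 → c = 11111000, weight = 5.
  m = 110 → c = 11100100, weight = 4.
  m = 001 → c = 10011100, weight = 4.
  m = 101 → c = 10000000, weight = 1.
  m = 011 → c = 01100100, weight = 3.
  m = 111 → c = 01111000, weight = 4.
Tally weights:
  weight 0: 1 codewords.
  weight 1: 1 codewords.
  weight 3: 2 codewords.
  weight 4: 3 codewords.
  weight 5: 1 codewords.
Minimum distance d = smallest w > 0 with A_w > 0 = 1.
Sanity: Σ A_w = 8 = 2^3 = 8 ✓.


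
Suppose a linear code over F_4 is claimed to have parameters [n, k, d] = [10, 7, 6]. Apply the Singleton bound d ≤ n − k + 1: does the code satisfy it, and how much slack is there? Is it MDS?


Singleton RHS = n − k + 1 = 4, slack = -2, bound violated (no such code; not MDS).

Singleton bound: d ≤ n − k + 1.
Here n = 10, k = 7, so n − k + 1 = 4.
Given d = 6, check d ≤ 4: NO.
Slack = (n − k + 1) − d = -2.
The slack is negative: d = 6 exceeds n − k + 1 = 4 by 2, so the Singleton bound is violated and no linear [10, 7, 6]_4 code can exist. In particular it is not MDS (MDS requires d = n − k + 1 exactly).
Description: the claimed parameters are [10, 7, 6]_4; such a code would be impossible (violates the Singleton bound).


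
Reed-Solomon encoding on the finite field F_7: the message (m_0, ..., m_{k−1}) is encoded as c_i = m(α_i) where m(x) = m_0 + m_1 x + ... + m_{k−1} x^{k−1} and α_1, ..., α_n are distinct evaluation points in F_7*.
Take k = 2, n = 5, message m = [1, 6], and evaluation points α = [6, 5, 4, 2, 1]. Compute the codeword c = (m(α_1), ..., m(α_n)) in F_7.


c = [2, 3, 4, 6, 0]

Message polynomial: m(x) = 1 + 6·x (mod 7).
For each evaluation point α_i, compute m(α_i) mod 7:
  α_1 = 6: Horner steps 6 → 2, so m(6) = 2.
  α_2 = 5: Horner steps 6 → 3, so m(5) = 3.
  α_3 = 4: Horner steps 6 → 4, so m(4) = 4.
  α_4 = 2: Horner steps 6 → 6, so m(2) = 6.
  α_5 = 1: Horner steps 6 → 0, so m(1) = 0.
Codeword c = [2, 3, 4, 6, 0] ∈ F_7^5.


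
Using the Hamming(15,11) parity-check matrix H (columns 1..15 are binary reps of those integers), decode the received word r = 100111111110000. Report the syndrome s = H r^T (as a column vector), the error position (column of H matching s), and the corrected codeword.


s = (0, 0, 0, 1)^T, error position = 1, corrected codeword c = 000111111110000

Compute s = H r^T mod 2 one row at a time:
  s_1 = 1 + 1 + 1 + 1 + 0 + 0 + 0 + 0 = 4 ≡ 0 (mod 2).
  s_2 = 1 + 1 + 1 + 1 + 0 + 0 + 0 + 0 = 4 ≡ 0 (mod 2).
  s_3 = 0 + 0 + 1 + 1 + 1 + 1 + 0 + 0 = 4 ≡ 0 (mod 2).
  s_4 = 1 + 0 + 1 + 1 + 1 + 1 + 0 + 0 = 5 ≡ 1 (mod 2).
s = (0, 0, 0, 1)^T — this equals column 1 of H (binary 0001), so error is at position 1.
Correct: flip bit 1 of r = 100111111110000 to get c = 000111111110000.


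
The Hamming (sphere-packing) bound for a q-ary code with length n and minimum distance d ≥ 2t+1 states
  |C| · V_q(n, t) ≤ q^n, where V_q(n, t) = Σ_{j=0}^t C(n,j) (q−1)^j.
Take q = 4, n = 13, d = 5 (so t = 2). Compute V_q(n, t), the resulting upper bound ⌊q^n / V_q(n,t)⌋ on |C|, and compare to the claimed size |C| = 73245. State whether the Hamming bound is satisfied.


V_q(n, t) = 742, q^n = 67108864, Hamming bound = 90443, |C| = 73245 ≤ bound (satisfied).

Step 1: Compute V_q(n, t) = Σ_{j=0}^2 C(n, j) (q−1)^j.
  j = 0: C(13,0)·(3)^0 = 1·1 = 1.
  j = 1: C(13,1)·(3)^1 = 13·3 = 39.
  j = 2: C(13,2)·(3)^2 = 78·9 = 702.
  V_q(n, t) = 1 + 39 + 702 = 742.
Step 2: q^n = 4^13 = 67108864.
Step 3: Hamming bound ⌊q^n / V_q(n,t)⌋ = ⌊67108864/742⌋ = 90443.
Step 4: Compare |C| = 73245 to 90443: satisfied.
The claimed |C| lies below the Hamming bound.


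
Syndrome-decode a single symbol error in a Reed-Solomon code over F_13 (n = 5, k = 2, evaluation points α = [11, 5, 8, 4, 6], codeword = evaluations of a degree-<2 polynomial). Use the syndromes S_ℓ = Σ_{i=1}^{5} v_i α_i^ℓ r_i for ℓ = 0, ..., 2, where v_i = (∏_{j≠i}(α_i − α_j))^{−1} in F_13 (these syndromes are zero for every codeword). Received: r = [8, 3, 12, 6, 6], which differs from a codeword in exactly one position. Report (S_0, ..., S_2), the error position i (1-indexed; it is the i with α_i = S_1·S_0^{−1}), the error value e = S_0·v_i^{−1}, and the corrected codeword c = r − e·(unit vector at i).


S = (8, 6, 11), error at position 4, error magnitude e = 6, c = [8, 3, 12, 0, 6].

Step 1: column multipliers v_i = (∏_{j≠i}(α_i − α_j))^{−1} mod 13.
  i = 1 (α = 11): (11−5)(11−8)(11−4)(11−6) = 6·3·7·5 = 630 ≡ 6, so v_1 = 6^{−1} = 11 (mod 13).
  i = 2 (α = 5): (5−11)(5−8)(5−4)(5−6) = (−6)·(−3)·1·(−1) = −18 ≡ 8, so v_2 = 8^{−1} = 5 (mod 13).
  i = 3 (α = 8): (8−11)(8−5)(8−4)(8−6) = (−3)·3·4·2 = −72 ≡ 6, so v_3 = 6^{−1} = 11 (mod 13).
  i = 4 (α = 4): (4−11)(4−5)(4−8)(4−6) = (−7)·(−1)·(−4)·(−2) = 56 ≡ 4, so v_4 = 4^{−1} = 10 (mod 13).
  i = 5 (α = 6): (6−11)(6−5)(6−8)(6−4) = (−5)·1·(−2)·2 = 20 ≡ 7, so v_5 = 7^{−1} = 2 (mod 13).
  v = [11, 5, 11, 10, 2].
Step 2: syndromes of r = [8, 3, 12, 6, 6] (all sums mod 13).
  S_0 = Σ v_i r_i = 11·8 + 5·3 + 11·12 + 10·6 + 2·6 = 307 ≡ 8.
  S_1 = Σ v_i α_i r_i = 11·11·8 + 5·5·3 + 11·8·12 + 10·4·6 + 2·6·6 = 2411 ≡ 6.
  α_i^2 mod 13 = [4, 12, 12, 3, 10].
  S_2 = Σ v_i α_i^2 r_i = 11·4·8 + 5·12·3 + 11·12·12 + 10·3·6 + 2·10·6 = 2416 ≡ 11.
  S = (8, 6, 11) ≠ 0, so r is not a codeword (an error is present).
Step 3: locate the error. For a single error e at position i, S_ℓ = v_i·e·α_i^ℓ, so α_err = S_1/S_0.
  S_0^{−1} = 8^{−1} = 5 (mod 13), so α_err = 6·5 = 30 ≡ 4 = α_4. Error position i = 4.
  Consistency check: S_2/S_1 = 11·11 = 121 ≡ 4 = α_err ✓ (single-error assumption holds).
Step 4: error magnitude e = S_0/v_4 = S_0·∏_{j≠4}(α_4 − α_j) = 8·4 = 32 ≡ 6 (mod 13).
Step 5: correct position 4: c_4 = r_4 − e = 6 − 6 ≡ 0 (mod 13). Hence c = [8, 3, 12, 0, 6].
  Check: interpolating c through the α_i gives m(x) = 1 + 3·x (degree < 2) with m(α_i) = c_i for every i, so c is indeed a codeword.


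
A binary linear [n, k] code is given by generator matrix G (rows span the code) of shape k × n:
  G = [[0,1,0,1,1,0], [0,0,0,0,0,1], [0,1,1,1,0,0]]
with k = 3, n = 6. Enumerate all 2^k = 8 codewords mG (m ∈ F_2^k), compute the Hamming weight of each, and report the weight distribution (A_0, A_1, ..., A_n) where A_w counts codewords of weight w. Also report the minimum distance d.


Weight distribution: A_0 = 1, A_1 = 1, A_2 = 1, A_3 = 3, A_4 = 2. Minimum distance d = 1.

Enumerate all 2^3 = 8 messages m ∈ F_2^3.
For each, compute codeword c = mG in F_2^6, then tally its weight.
  m = 000 → c = 000000, weight = 0.
  m = 100 → c = 010110, weight = 3.
  m = 010 → c = 000001, weight = 1.
  m = 110 → c = 010111, weight = 4.
  m = 001 → c = 011100, weight = 3.
  m = 101 → c = 001010, weight = 2.
  m = 011 → c = 011101, weight = 4.
  m = 111 → c = 001011, weight = 3.
Tally weights:
  weight 0: 1 codewords.
  weight 1: 1 codewords.
  weight 2: 1 codewords.
  weight 3: 3 codewords.
  weight 4: 2 codewords.
Minimum distance d = smallest w > 0 with A_w > 0 = 1.
Sanity: Σ A_w = 8 = 2^3 = 8 ✓.


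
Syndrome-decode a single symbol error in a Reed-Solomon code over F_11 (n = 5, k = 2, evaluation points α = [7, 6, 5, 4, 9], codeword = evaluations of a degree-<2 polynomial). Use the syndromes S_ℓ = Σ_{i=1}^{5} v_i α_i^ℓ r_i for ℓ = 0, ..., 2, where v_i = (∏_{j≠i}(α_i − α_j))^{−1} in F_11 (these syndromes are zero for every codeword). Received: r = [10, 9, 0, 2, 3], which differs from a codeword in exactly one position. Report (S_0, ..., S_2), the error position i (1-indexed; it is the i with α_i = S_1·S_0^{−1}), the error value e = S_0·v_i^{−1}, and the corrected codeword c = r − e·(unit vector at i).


S = (8, 1, 7), error at position 1, error magnitude e = 3, c = [7, 9, 0, 2, 3].

Step 1: column multipliers v_i = (∏_{j≠i}(α_i − α_j))^{−1} mod 11.
  i = 1 (α = 7): (7−6)(7−5)(7−4)(7−9) = 1·2·3·(−2) = −12 ≡ 10, so v_1 = 10^{−1} = 10 (mod 11).
  i = 2 (α = 6): (6−7)(6−5)(6−4)(6−9) = (−1)·1·2·(−3) = 6 ≡ 6, so v_2 = 6^{−1} = 2 (mod 11).
  i = 3 (α = 5): (5−7)(5−6)(5−4)(5−9) = (−2)·(−1)·1·(−4) = −8 ≡ 3, so v_3 = 3^{−1} = 4 (mod 11).
  i = 4 (α = 4): (4−7)(4−6)(4−5)(4−9) = (−3)·(−2)·(−1)·(−5) = 30 ≡ 8, so v_4 = 8^{−1} = 7 (mod 11).
  i = 5 (α = 9): (9−7)(9−6)(9−5)(9−4) = 2·3·4·5 = 120 ≡ 10, so v_5 = 10^{−1} = 10 (mod 11).
  v = [10, 2, 4, 7, 10].
Step 2: syndromes of r = [10, 9, 0, 2, 3] (all sums mod 11).
  S_0 = Σ v_i r_i = 10·10 + 2·9 + 4·0 + 7·2 + 10·3 = 162 ≡ 8.
  S_1 = Σ v_i α_i r_i = 10·7·10 + 2·6·9 + 4·5·0 + 7·4·2 + 10·9·3 = 1134 ≡ 1.
  α_i^2 mod 11 = [5, 3, 3, 5, 4].
  S_2 = Σ v_i α_i^2 r_i = 10·5·10 + 2·3·9 + 4·3·0 + 7·5·2 + 10·4·3 = 744 ≡ 7.
  S = (8, 1, 7) ≠ 0, so r is not a codeword (an error is present).
Step 3: locate the error. For a single error e at position i, S_ℓ = v_i·e·α_i^ℓ, so α_err = S_1/S_0.
  S_0^{−1} = 8^{−1} = 7 (mod 11), so α_err = 1·7 = 7 ≡ 7 = α_1. Error position i = 1.
  Consistency check: S_2/S_1 = 7·1 = 7 ≡ 7 = α_err ✓ (single-error assumption holds).
Step 4: error magnitude e = S_0/v_1 = S_0·∏_{j≠1}(α_1 − α_j) = 8·10 = 80 ≡ 3 (mod 11).
Step 5: correct position 1: c_1 = r_1 − e = 10 − 3 ≡ 7 (mod 11). Hence c = [7, 9, 0, 2, 3].
  Check: interpolating c through the α_i gives m(x) = 10 + 9·x (degree < 2) with m(α_i) = c_i for every i, so c is indeed a codeword.


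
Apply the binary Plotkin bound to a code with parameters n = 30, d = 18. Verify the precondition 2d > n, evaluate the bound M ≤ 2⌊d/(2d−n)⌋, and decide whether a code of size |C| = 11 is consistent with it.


Plotkin bound M ≤ 6; given |C| = 11 > bound (violated).

Check applicability: 2d = 36, n = 30.
2d − n = 6 > 0, so Plotkin applies.
Compute d/(2d−n) = 18/6 ≈ 3.0000.
⌊d/(2d−n)⌋ = 3.
Plotkin bound: M ≤ 2·3 = 6.
Given |C| = 11, check: VIOLATED.
This |C| is above the Plotkin bound, so no binary code with n = 30, d = 18 and 11 codewords exists.


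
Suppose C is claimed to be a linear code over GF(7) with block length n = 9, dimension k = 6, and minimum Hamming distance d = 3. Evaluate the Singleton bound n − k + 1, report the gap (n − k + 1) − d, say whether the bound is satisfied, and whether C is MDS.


Singleton RHS = n − k + 1 = 4, slack = 1, bound satisfied, not MDS.

Singleton bound: d ≤ n − k + 1.
Here n = 9, k = 6, so n − k + 1 = 4.
Given d = 3, check d ≤ 4: YES.
Slack = (n − k + 1) − d = 1.
The code is NOT MDS (slack = 1 > 0).
Description: the claimed parameters are [9, 6, 3]_7; such a code would be non-MDS.


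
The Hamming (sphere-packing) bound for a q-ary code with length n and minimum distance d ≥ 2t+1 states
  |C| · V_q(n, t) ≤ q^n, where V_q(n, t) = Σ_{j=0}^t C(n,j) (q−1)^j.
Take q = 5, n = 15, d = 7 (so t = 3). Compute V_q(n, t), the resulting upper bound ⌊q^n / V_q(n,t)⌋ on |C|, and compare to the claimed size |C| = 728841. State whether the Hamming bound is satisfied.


V_q(n, t) = 30861, q^n = 30517578125, Hamming bound = 988871, |C| = 728841 ≤ bound (satisfied).

Step 1: Compute V_q(n, t) = Σ_{j=0}^3 C(n, j) (q−1)^j.
  j = 0: C(15,0)·(4)^0 = 1·1 = 1.
  j = 1: C(15,1)·(4)^1 = 15·4 = 60.
  j = 2: C(15,2)·(4)^2 = 105·16 = 1680.
  j = 3: C(15,3)·(4)^3 = 455·64 = 29120.
  V_q(n, t) = 1 + 60 + 1680 + 29120 = 30861.
Step 2: q^n = 5^15 = 30517578125.
Step 3: Hamming bound ⌊q^n / V_q(n,t)⌋ = ⌊30517578125/30861⌋ = 988871.
Step 4: Compare |C| = 728841 to 988871: satisfied.
The claimed |C| lies below the Hamming bound.


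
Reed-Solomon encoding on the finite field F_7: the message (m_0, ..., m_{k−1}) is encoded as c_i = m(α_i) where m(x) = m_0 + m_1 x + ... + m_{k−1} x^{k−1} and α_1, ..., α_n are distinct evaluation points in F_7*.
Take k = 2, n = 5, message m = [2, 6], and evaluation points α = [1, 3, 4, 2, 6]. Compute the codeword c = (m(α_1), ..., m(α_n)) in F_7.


c = [1, 6, 5, 0, 3]

Message polynomial: m(x) = 2 + 6·x (mod 7).
For each evaluation point α_i, compute m(α_i) mod 7:
  α_1 = 1: Horner steps 6 → 1, so m(1) = 1.
  α_2 = 3: Horner steps 6 → 6, so m(3) = 6.
  α_3 = 4: Horner steps 6 → 5, so m(4) = 5.
  α_4 = 2: Horner steps 6 → 0, so m(2) = 0.
  α_5 = 6: Horner steps 6 → 3, so m(6) = 3.
Codeword c = [1, 6, 5, 0, 3] ∈ F_7^5.


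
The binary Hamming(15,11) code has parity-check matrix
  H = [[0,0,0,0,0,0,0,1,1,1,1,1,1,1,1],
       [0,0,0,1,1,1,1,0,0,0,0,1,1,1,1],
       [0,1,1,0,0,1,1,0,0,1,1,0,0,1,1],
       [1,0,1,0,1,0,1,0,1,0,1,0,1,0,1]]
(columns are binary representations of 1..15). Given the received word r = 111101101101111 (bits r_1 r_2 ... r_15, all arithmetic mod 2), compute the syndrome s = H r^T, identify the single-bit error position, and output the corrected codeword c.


s = (0, 1, 1, 0)^T, error position = 6, corrected codeword c = 111100101101111

Compute s = H r^T mod 2 one row at a time:
  s_1 = 0 + 1 + 1 + 0 + 1 + 1 + 1 + 1 = 6 ≡ 0 (mod 2).
  s_2 = 1 + 0 + 1 + 1 + 1 + 1 + 1 + 1 = 7 ≡ 1 (mod 2).
  s_3 = 1 + 1 + 1 + 1 + 1 + 0 + 1 + 1 = 7 ≡ 1 (mod 2).
  s_4 = 1 + 1 + 0 + 1 + 1 + 0 + 1 + 1 = 6 ≡ 0 (mod 2).
s = (0, 1, 1, 0)^T — this equals column 6 of H (binary 0110), so error is at position 6.
Correct: flip bit 6 of r = 111101101101111 to get c = 111100101101111.


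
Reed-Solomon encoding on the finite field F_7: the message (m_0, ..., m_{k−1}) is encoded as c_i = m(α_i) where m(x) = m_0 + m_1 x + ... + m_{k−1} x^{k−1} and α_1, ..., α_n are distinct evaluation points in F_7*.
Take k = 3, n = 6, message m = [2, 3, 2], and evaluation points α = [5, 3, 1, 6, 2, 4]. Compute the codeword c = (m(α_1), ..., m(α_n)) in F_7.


c = [4, 1, 0, 1, 2, 4]

Message polynomial: m(x) = 2 + 3·x + 2·x^2 (mod 7).
For each evaluation point α_i, compute m(α_i) mod 7:
  α_1 = 5: Horner steps 2 → 6 → 4, so m(5) = 4.
  α_2 = 3: Horner steps 2 → 2 → 1, so m(3) = 1.
  α_3 = 1: Horner steps 2 → 5 → 0, so m(1) = 0.
  α_4 = 6: Horner steps 2 → 1 → 1, so m(6) = 1.
  α_5 = 2: Horner steps 2 → 0 → 2, so m(2) = 2.
  α_6 = 4: Horner steps 2 → 4 → 4, so m(4) = 4.
Codeword c = [4, 1, 0, 1, 2, 4] ∈ F_7^6.


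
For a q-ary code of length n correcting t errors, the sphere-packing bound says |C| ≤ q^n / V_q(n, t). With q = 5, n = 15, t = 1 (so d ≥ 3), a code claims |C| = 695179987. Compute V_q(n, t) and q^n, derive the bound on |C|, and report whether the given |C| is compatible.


V_q(n, t) = 61, q^n = 30517578125, Hamming bound = 500288165, |C| = 695179987 > bound (violated).

Step 1: Compute V_q(n, t) = Σ_{j=0}^1 C(n, j) (q−1)^j.
  j = 0: C(15,0)·(4)^0 = 1·1 = 1.
  j = 1: C(15,1)·(4)^1 = 15·4 = 60.
  V_q(n, t) = 1 + 60 = 61.
Step 2: q^n = 5^15 = 30517578125.
Step 3: Hamming bound ⌊q^n / V_q(n,t)⌋ = ⌊30517578125/61⌋ = 500288165.
Step 4: Compare |C| = 695179987 to 500288165: violated.
The claimed |C| lies above the Hamming bound, so no 5-ary code of length 15 with d ≥ 3 can have 695179987 codewords.


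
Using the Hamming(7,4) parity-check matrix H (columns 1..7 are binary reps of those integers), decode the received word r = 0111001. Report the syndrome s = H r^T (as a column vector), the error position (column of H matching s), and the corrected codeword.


s = (0, 1, 0)^T, error position = 2, corrected codeword c = 0011001

Compute s = H r^T mod 2 one row at a time:
  s_1 = 1 + 0 + 0 + 1 = 2 ≡ 0 (mod 2).
  s_2 = 1 + 1 + 0 + 1 = 3 ≡ 1 (mod 2).
  s_3 = 0 + 1 + 0 + 1 = 2 ≡ 0 (mod 2).
s = (0, 1, 0)^T — this equals column 2 of H (binary 010), so error is at position 2.
Correct: flip bit 2 of r = 0111001 to get c = 0011001.


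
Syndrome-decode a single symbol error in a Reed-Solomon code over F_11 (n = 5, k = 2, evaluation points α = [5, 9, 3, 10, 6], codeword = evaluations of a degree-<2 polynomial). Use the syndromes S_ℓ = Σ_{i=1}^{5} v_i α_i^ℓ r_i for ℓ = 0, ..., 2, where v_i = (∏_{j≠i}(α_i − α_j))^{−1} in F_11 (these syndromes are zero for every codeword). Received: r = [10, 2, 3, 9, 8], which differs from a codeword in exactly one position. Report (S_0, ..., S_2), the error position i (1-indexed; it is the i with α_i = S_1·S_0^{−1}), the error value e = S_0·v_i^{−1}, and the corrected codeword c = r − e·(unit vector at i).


S = (8, 3, 8), error at position 4, error magnitude e = 9, c = [10, 2, 3, 0, 8].

Step 1: column multipliers v_i = (∏_{j≠i}(α_i − α_j))^{−1} mod 11.
  i = 1 (α = 5): (5−9)(5−3)(5−10)(5−6) = (−4)·2·(−5)·(−1) = −40 ≡ 4, so v_1 = 4^{−1} = 3 (mod 11).
  i = 2 (α = 9): (9−5)(9−3)(9−10)(9−6) = 4·6·(−1)·3 = −72 ≡ 5, so v_2 = 5^{−1} = 9 (mod 11).
  i = 3 (α = 3): (3−5)(3−9)(3−10)(3−6) = (−2)·(−6)·(−7)·(−3) = 252 ≡ 10, so v_3 = 10^{−1} = 10 (mod 11).
  i = 4 (α = 10): (10−5)(10−9)(10−3)(10−6) = 5·1·7·4 = 140 ≡ 8, so v_4 = 8^{−1} = 7 (mod 11).
  i = 5 (α = 6): (6−5)(6−9)(6−3)(6−10) = 1·(−3)·3·(−4) = 36 ≡ 3, so v_5 = 3^{−1} = 4 (mod 11).
  v = [3, 9, 10, 7, 4].
Step 2: syndromes of r = [10, 2, 3, 9, 8] (all sums mod 11).
  S_0 = Σ v_i r_i = 3·10 + 9·2 + 10·3 + 7·9 + 4·8 = 173 ≡ 8.
  S_1 = Σ v_i α_i r_i = 3·5·10 + 9·9·2 + 10·3·3 + 7·10·9 + 4·6·8 = 1224 ≡ 3.
  α_i^2 mod 11 = [3, 4, 9, 1, 3].
  S_2 = Σ v_i α_i^2 r_i = 3·3·10 + 9·4·2 + 10·9·3 + 7·1·9 + 4·3·8 = 591 ≡ 8.
  S = (8, 3, 8) ≠ 0, so r is not a codeword (an error is present).
Step 3: locate the error. For a single error e at position i, S_ℓ = v_i·e·α_i^ℓ, so α_err = S_1/S_0.
  S_0^{−1} = 8^{−1} = 7 (mod 11), so α_err = 3·7 = 21 ≡ 10 = α_4. Error position i = 4.
  Consistency check: S_2/S_1 = 8·4 = 32 ≡ 10 = α_err ✓ (single-error assumption holds).
Step 4: error magnitude e = S_0/v_4 = S_0·∏_{j≠4}(α_4 − α_j) = 8·8 = 64 ≡ 9 (mod 11).
Step 5: correct position 4: c_4 = r_4 − e = 9 − 9 ≡ 0 (mod 11). Hence c = [10, 2, 3, 0, 8].
  Check: interpolating c through the α_i gives m(x) = 9 + 9·x (degree < 2) with m(α_i) = c_i for every i, so c is indeed a codeword.


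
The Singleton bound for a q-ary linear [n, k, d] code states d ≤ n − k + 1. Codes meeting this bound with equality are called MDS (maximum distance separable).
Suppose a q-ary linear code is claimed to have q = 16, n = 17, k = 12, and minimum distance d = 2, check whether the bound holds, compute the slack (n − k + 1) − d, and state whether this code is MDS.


Singleton RHS = n − k + 1 = 6, slack = 4, bound satisfied, not MDS.

Singleton bound: d ≤ n − k + 1.
Here n = 17, k = 12, so n − k + 1 = 6.
Given d = 2, check d ≤ 6: YES.
Slack = (n − k + 1) − d = 4.
The code is NOT MDS (slack = 4 > 0).
Description: the claimed parameters are [17, 12, 2]_16; such a code would be non-MDS.
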